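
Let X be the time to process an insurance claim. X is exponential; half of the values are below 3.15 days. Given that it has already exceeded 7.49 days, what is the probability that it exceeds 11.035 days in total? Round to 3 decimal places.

0.458

For an exponential, median = ln(2)/λ, so λ = ln 2 / 3.15 = 0.220047 per day.
P(X > s+t | X > s) = e^(−λ(s+t))/e^(−λs) = e^(−λt), independent of s = 7.49.
P(X > 3.545) = e^(−0.78007) ≈ 0.458.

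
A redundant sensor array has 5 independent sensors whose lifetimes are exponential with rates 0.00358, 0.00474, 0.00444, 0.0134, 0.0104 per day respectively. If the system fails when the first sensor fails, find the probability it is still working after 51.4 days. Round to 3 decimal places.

The time to first failure is exponential with rate Σλ = 0.00358 + 0.00474 + 0.00444 + 0.0134 + 0.0104 = 0.03656.
P(min > 51.4) = e^(−0.03656·51.4) = e^(−1.8792) ≈ 0.153.

0.153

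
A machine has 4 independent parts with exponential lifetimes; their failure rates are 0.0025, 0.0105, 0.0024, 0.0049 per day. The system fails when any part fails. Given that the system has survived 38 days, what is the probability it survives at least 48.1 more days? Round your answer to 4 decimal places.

Time to first failure ~ Exp(Σλ) with Σλ = 0.0203.
By memorylessness, P(T > 38+48.1 | T > 38) = P(T > 48.1) = e^(−0.0203·48.1) ≈ 0.3767.

0.3767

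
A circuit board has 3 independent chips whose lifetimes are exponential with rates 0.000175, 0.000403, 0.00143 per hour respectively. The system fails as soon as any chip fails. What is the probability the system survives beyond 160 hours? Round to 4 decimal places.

The time to first failure is exponential with rate Σλ = 0.000175 + 0.000403 + 0.00143 = 0.002008.
P(min > 160) = e^(−0.002008·160) = e^(−0.32128) ≈ 0.7252.

0.7252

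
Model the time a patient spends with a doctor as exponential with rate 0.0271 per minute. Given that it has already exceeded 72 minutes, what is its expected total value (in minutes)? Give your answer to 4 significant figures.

By memorylessness, E[X | X > 72] = 72 + 1/λ = 72 + 36.9004 = 108.9 minutes.

108.9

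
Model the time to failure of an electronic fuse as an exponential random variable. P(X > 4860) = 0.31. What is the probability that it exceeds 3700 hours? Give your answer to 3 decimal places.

0.410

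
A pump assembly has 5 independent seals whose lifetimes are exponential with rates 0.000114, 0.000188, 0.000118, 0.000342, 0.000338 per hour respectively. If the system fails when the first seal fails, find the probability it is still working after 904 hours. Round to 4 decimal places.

The time to first failure is exponential with rate Σλ = 0.000114 + 0.000188 + 0.000118 + 0.000342 + 0.000338 = 0.0011.
P(min > 904) = e^(−0.0011·904) = e^(−0.9944) ≈ 0.3699.

0.3699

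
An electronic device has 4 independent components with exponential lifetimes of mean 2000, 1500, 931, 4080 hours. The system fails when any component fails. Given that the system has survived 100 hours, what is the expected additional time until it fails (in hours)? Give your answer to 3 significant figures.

402

First-failure rate Σλ = 1/2000 + 1/1500 + 1/931 + 1/4080 = 0.00248588.
By memorylessness the expected residual is 1/Σλ = 402.272 hours, regardless of the 100 already elapsed.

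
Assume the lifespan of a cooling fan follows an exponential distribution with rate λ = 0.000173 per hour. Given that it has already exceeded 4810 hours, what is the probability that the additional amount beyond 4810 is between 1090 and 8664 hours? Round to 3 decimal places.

0.605

Memoryless: the residual past 4810 is again Exp(λ).
P(1090 < residual < 8664) = e^(−λ·1090) − e^(−λ·8664) = 0.82814 − 0.22338 ≈ 0.605.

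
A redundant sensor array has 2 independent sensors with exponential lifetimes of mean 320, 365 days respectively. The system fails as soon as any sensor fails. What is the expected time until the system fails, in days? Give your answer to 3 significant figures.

171

The first failure time is exponential with rate Σλ_i = 1/320 + 1/365 = 0.00586473 per day.
E[min] = 1/Σλ = 1/0.00586473 = 170.511 days.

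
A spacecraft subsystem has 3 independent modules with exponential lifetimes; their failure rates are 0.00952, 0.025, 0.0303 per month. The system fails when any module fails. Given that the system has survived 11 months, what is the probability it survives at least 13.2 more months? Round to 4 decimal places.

0.4250

Time to first failure ~ Exp(Σλ) with Σλ = 0.06482.
By memorylessness, P(T > 11+13.2 | T > 11) = P(T > 13.2) = e^(−0.06482·13.2) ≈ 0.4250.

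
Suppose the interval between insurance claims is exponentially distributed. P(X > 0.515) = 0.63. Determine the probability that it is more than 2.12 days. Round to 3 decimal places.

0.149

e^(−λ·0.515) = 0.63 ⇒ λ = −ln(0.63)/0.515 = 0.897156.
P(X > 2.12) = e^(−0.897156·2.12) = e^(−1.902) ≈ 0.149.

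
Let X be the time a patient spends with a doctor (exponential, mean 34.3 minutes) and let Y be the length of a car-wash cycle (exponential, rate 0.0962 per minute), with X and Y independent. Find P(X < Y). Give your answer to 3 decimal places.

0.233

λ_1 = 1/34.3 = 0.0291545, λ_2 = 0.0962.
For independent exponentials, P(X < Y) = λ_1/(λ_1+λ_2) = 0.0291545/0.125355 ≈ 0.233.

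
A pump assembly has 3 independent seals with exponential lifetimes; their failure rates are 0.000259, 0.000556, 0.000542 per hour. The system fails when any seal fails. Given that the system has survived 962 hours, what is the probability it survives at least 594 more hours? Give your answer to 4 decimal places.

0.4466

Time to first failure ~ Exp(Σλ) with Σλ = 0.001357.
By memorylessness, P(T > 962+594 | T > 962) = P(T > 594) = e^(−0.001357·594) ≈ 0.4466.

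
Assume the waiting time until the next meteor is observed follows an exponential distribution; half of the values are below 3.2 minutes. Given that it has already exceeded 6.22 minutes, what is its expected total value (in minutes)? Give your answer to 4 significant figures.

For an exponential, median = ln(2)/λ, so λ = ln 2 / 3.2 = 0.216608 per minute.
By memorylessness, E[X | X > 6.22] = 6.22 + 1/λ = 6.22 + 4.61662 = 10.8366 minutes.

10.84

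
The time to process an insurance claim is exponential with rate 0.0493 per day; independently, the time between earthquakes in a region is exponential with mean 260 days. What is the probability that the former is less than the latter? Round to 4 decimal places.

0.9276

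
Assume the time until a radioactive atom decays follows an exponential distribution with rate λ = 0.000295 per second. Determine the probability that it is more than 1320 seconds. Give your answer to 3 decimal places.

0.677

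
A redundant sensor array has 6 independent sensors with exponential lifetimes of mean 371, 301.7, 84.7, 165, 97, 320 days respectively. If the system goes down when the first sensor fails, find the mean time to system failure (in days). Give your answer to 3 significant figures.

The first failure time is exponential with rate Σλ_i = 1/371 + 1/301.7 + 1/84.7 + 1/165 + 1/97 + 1/320 = 0.0373112 per day.
E[min] = 1/Σλ = 1/0.0373112 = 26.8016 days.

26.8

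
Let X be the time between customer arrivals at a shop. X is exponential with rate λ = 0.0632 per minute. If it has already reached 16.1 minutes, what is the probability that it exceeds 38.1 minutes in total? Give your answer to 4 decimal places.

0.2490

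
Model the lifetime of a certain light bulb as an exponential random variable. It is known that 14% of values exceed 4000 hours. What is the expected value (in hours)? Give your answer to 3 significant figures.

2030

e^(−λ·4000) = 0.14 ⇒ λ = −ln(0.14)/4000 = 0.000491528.
Mean = 1/λ = 2034.47 hours.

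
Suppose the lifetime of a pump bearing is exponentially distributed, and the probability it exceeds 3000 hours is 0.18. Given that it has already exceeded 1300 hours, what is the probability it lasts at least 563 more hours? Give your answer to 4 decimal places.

From e^(−λ·3000) = 0.18, λ = −ln(0.18)/3000 = 0.000571599.
Memoryless: P(X > 1300+563 | X > 1300) = P(X > 563) = e^(−0.000571599·563) ≈ 0.7248.

0.7248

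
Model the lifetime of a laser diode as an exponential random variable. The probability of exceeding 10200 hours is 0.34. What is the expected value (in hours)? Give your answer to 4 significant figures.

9455

e^(−λ·10200) = 0.34 ⇒ λ = −ln(0.34)/10200 = 0.000105766.
Mean = 1/λ = 9454.87 hours.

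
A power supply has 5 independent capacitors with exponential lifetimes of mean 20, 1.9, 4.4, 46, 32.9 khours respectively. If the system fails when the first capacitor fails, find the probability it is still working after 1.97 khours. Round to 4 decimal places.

0.1853

The first failure time is exponential with rate Σλ_i = 1/20 + 1/1.9 + 1/4.4 + 1/46 + 1/32.9 = 0.855723 per khour.
P(min > 1.97) = e^(−0.855723·1.97) = e^(−1.6858) ≈ 0.1853.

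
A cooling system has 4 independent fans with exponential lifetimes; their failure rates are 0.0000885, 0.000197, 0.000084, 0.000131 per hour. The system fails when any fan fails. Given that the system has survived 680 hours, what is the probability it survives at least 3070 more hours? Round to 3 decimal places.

Time to first failure ~ Exp(Σλ) with Σλ = 0.0005005.
By memorylessness, P(T > 680+3070 | T > 680) = P(T > 3070) = e^(−0.0005005·3070) ≈ 0.215.

0.215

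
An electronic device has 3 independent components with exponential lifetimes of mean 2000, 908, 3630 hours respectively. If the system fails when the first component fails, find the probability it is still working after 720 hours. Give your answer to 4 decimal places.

0.2589

The first failure time is exponential with rate Σλ_i = 1/2000 + 1/908 + 1/3630 = 0.0018768 per hour.
P(min > 720) = e^(−0.0018768·720) = e^(−1.3513) ≈ 0.2589.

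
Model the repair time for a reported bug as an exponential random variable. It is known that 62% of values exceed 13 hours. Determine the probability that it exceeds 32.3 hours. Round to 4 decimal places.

e^(−λ·13) = 0.62 ⇒ λ = −ln(0.62)/13 = 0.036772.
P(X > 32.3) = e^(−0.036772·32.3) = e^(−1.1877) ≈ 0.3049.

0.3049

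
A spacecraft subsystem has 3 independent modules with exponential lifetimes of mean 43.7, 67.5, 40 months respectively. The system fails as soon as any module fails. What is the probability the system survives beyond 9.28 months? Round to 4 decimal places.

0.5589

The first failure time is exponential with rate Σλ_i = 1/43.7 + 1/67.5 + 1/40 = 0.0626981 per month.
P(min > 9.28) = e^(−0.0626981·9.28) = e^(−0.58184) ≈ 0.5589.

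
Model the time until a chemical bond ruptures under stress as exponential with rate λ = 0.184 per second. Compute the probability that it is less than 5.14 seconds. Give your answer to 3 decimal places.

P(X ≤ 5.14) = 1 − e^(−λ·5.14) = 1 − e^(−0.94576) ≈ 0.612.

0.612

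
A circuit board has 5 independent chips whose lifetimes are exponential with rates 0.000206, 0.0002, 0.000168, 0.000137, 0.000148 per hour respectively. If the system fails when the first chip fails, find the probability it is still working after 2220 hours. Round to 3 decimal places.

0.149

The time to first failure is exponential with rate Σλ = 0.000206 + 0.0002 + 0.000168 + 0.000137 + 0.000148 = 0.000859.
P(min > 2220) = e^(−0.000859·2220) = e^(−1.907) ≈ 0.149.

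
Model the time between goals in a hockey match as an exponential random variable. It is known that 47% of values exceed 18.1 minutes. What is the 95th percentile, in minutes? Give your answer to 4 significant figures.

e^(−λ·18.1) = 0.47 ⇒ λ = −ln(0.47)/18.1 = 0.041714.
95th percentile: 1 − e^(−λt) = 0.95, t = −ln(0.05)/λ = 71.8161 minutes.

71.82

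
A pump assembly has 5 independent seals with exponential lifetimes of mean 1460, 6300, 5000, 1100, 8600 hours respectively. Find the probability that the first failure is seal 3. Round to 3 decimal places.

0.097

Rates: λ_i = 1/mean_i → 0.000684932, 0.00015873, 0.0002, 0.000909091, 0.000116279; Σλ = 0.00206903.
P(seal 3 first) = λ_3/Σλ = 0.0002/0.00206903 ≈ 0.097.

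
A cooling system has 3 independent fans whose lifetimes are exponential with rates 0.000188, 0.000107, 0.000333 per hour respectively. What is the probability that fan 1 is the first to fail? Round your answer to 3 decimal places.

0.299

The time to first failure is exponential with rate Σλ = 0.000188 + 0.000107 + 0.000333 = 0.000628.
P(fan 1 first) = λ_1/Σλ = 0.000188/0.000628 ≈ 0.299.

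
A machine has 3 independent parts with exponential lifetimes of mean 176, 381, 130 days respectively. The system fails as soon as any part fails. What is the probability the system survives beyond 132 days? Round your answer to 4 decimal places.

The first failure time is exponential with rate Σλ_i = 1/176 + 1/381 + 1/130 = 0.0159988 per day.
P(min > 132) = e^(−0.0159988·132) = e^(−2.1118) ≈ 0.1210.

0.1210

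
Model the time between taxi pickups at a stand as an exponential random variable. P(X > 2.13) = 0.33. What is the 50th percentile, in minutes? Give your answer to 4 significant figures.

1.332

e^(−λ·2.13) = 0.33 ⇒ λ = −ln(0.33)/2.13 = 0.520499.
50th percentile: 1 − e^(−λt) = 0.5, t = −ln(0.5)/λ = 1.3317 minutes.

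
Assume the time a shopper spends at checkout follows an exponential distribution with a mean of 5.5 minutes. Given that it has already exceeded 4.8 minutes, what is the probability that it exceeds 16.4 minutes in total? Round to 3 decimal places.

0.121

The rate is λ = 1/5.5 = 0.181818 per minute.
The exponential is memoryless, so the remaining time is again Exp(λ): the condition X > 4.8 is irrelevant.
P(X > 11.6) = e^(−2.1091) ≈ 0.121.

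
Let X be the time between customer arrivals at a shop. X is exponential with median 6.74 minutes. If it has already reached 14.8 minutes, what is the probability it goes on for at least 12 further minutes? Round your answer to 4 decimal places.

0.2911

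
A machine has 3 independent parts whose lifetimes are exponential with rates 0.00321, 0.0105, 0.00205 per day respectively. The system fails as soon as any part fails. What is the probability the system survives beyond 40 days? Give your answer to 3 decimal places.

0.532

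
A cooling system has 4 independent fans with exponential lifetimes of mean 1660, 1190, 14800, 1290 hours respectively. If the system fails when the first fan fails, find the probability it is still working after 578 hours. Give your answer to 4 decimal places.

0.2669

The first failure time is exponential with rate Σλ_i = 1/1660 + 1/1190 + 1/14800 + 1/1290 = 0.00228551 per hour.
P(min > 578) = e^(−0.00228551·578) = e^(−1.321) ≈ 0.2669.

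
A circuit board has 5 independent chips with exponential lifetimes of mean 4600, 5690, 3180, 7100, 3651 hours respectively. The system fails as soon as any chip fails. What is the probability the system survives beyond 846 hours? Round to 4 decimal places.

0.3869

The first failure time is exponential with rate Σλ_i = 1/4600 + 1/5690 + 1/3180 + 1/7100 + 1/3651 = 0.00112235 per hour.
P(min > 846) = e^(−0.00112235·846) = e^(−0.9495) ≈ 0.3869.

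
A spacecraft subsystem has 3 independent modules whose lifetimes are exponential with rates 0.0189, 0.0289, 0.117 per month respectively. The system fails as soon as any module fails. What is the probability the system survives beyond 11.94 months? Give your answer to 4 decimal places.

The time to first failure is exponential with rate Σλ = 0.0189 + 0.0289 + 0.117 = 0.1648.
P(min > 11.94) = e^(−0.1648·11.94) = e^(−1.9677) ≈ 0.1398.

0.1398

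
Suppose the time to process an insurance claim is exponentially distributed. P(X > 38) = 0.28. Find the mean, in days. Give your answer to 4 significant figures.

29.85

e^(−λ·38) = 0.28 ⇒ λ = −ln(0.28)/38 = 0.0334991.
Mean = 1/λ = 29.8516 days.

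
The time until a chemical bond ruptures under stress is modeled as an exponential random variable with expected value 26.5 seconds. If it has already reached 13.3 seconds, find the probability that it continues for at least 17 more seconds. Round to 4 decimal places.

The rate is λ = 1/26.5 = 0.0377358 per second.
The exponential is memoryless, so the remaining time is again Exp(λ): the condition X > 13.3 is irrelevant.
P(X > 17) = e^(−0.64151) ≈ 0.5265.

0.5265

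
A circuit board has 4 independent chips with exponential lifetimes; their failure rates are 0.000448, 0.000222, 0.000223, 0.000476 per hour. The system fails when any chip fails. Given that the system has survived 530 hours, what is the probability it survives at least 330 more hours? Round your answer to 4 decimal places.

0.6365

Time to first failure ~ Exp(Σλ) with Σλ = 0.001369.
By memorylessness, P(T > 530+330 | T > 530) = P(T > 330) = e^(−0.001369·330) ≈ 0.6365.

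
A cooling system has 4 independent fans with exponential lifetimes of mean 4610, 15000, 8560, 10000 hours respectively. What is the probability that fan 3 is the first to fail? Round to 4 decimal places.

Rates: λ_i = 1/mean_i → 0.00021692, 0.0000666667, 0.000116822, 0.0001; Σλ = 0.000500409.
P(fan 3 first) = λ_3/Σλ = 0.000116822/0.000500409 ≈ 0.2335.

0.2335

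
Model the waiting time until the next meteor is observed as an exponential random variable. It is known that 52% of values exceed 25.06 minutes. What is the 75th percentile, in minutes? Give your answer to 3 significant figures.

53.1

e^(−λ·25.06) = 0.52 ⇒ λ = −ln(0.52)/25.06 = 0.0260944.
75th percentile: 1 − e^(−λt) = 0.75, t = −ln(0.25)/λ = 53.1261 minutes.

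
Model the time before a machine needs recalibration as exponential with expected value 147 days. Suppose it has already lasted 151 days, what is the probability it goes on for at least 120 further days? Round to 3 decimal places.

0.442

The rate is λ = 1/147 = 0.00680272 per day.
By the memoryless property, P(X > 151+120 | X > 151) = P(X > 120).
P(X > 120) = e^(−0.81633) ≈ 0.442.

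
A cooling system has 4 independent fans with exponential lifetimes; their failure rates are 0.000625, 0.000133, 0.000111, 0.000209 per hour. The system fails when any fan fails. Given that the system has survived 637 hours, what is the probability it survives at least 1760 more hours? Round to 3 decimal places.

0.150

Time to first failure ~ Exp(Σλ) with Σλ = 0.001078.
By memorylessness, P(T > 637+1760 | T > 637) = P(T > 1760) = e^(−0.001078·1760) ≈ 0.150.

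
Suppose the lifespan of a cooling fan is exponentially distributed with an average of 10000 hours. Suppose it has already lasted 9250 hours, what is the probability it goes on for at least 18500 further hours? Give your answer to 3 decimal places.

The rate is λ = 1/10000 = 0.0001 per hour.
By the memoryless property, P(X > 9250+18500 | X > 9250) = P(X > 18500).
P(X > 18500) = e^(−1.85) ≈ 0.157.

0.157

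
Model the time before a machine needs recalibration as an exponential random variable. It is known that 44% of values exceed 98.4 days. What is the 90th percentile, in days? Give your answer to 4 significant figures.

e^(−λ·98.4) = 0.44 ⇒ λ = −ln(0.44)/98.4 = 0.0083433.
90th percentile: 1 − e^(−λt) = 0.9, t = −ln(0.1)/λ = 275.98 days.

276.0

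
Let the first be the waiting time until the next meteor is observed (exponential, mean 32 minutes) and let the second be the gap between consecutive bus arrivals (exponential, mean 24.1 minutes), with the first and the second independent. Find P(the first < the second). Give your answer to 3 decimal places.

0.430

λ_1 = 1/32 = 0.03125, λ_2 = 1/24.1 = 0.0414938.
For independent exponentials, P(the first < the second) = λ_1/(λ_1+λ_2) = 0.03125/0.0727438 ≈ 0.430.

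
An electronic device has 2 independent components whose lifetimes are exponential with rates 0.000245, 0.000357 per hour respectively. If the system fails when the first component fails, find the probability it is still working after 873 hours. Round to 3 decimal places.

0.591

The time to first failure is exponential with rate Σλ = 0.000245 + 0.000357 = 0.000602.
P(min > 873) = e^(−0.000602·873) = e^(−0.52555) ≈ 0.591.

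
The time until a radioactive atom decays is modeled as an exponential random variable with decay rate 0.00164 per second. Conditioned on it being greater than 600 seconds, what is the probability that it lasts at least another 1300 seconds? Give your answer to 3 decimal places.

By the memoryless property, P(X > 600+1300 | X > 600) = P(X > 1300).
P(X > 1300) = e^(−2.132) ≈ 0.119.

0.119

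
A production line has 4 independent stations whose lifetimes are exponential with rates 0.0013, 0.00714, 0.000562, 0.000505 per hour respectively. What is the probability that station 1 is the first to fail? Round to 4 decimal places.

The time to first failure is exponential with rate Σλ = 0.0013 + 0.00714 + 0.000562 + 0.000505 = 0.009507.
P(station 1 first) = λ_1/Σλ = 0.0013/0.009507 ≈ 0.1367.

0.1367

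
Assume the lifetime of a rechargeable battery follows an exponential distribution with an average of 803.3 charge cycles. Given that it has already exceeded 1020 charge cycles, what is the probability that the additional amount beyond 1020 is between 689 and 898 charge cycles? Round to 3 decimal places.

The rate is λ = 1/803.3 = 0.00124486 per charge cycle.
Memoryless: the residual past 1020 is again Exp(λ).
P(689 < residual < 898) = e^(−λ·689) − e^(−λ·898) = 0.42413 − 0.32697 ≈ 0.097.

0.097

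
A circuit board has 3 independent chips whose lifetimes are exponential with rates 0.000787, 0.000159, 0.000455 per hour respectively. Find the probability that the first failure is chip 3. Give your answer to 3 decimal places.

0.325

The time to first failure is exponential with rate Σλ = 0.000787 + 0.000159 + 0.000455 = 0.001401.
P(chip 3 first) = λ_3/Σλ = 0.000455/0.001401 ≈ 0.325.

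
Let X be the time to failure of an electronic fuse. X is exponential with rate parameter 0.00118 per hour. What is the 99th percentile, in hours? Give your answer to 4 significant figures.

Set 1 − e^(−λt) = 0.99, so t = −ln(0.01)/λ = 4.6052/0.00118 ≈ 3902.69 hours.

3903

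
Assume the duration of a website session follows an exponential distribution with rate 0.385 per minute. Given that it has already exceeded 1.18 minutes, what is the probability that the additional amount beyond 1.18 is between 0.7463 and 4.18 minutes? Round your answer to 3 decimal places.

0.550

Memoryless: the residual past 1.18 is again Exp(λ).
P(0.7463 < residual < 4.18) = e^(−λ·0.7463) − e^(−λ·4.18) = 0.75027 − 0.20003 ≈ 0.550.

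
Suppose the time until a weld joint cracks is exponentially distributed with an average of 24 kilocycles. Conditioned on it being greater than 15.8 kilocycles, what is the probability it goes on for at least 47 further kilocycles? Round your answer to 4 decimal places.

The rate is λ = 1/24 = 0.0416667 per kilocycle.
By the memoryless property, P(X > 15.8+47 | X > 15.8) = P(X > 47).
P(X > 47) = e^(−1.9583) ≈ 0.1411.

0.1411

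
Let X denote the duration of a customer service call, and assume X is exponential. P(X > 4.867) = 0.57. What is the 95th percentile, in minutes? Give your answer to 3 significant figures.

25.9

e^(−λ·4.867) = 0.57 ⇒ λ = −ln(0.57)/4.867 = 0.115496.
95th percentile: 1 − e^(−λt) = 0.95, t = −ln(0.05)/λ = 25.938 minutes.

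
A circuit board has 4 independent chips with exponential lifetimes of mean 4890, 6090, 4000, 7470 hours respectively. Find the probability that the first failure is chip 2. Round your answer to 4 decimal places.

Rates: λ_i = 1/mean_i → 0.000204499, 0.000164204, 0.00025, 0.000133869; Σλ = 0.000752571.
P(chip 2 first) = λ_2/Σλ = 0.000164204/0.000752571 ≈ 0.2182.

0.2182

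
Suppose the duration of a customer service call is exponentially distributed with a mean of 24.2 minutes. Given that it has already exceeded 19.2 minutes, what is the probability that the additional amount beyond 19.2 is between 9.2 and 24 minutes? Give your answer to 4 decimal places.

0.3128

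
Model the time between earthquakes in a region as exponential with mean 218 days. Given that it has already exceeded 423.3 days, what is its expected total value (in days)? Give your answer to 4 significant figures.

The rate is λ = 1/218 = 0.00458716 per day.
By memorylessness, E[X | X > 423.3] = 423.3 + 1/λ = 423.3 + 218 = 641.3 days.

641.3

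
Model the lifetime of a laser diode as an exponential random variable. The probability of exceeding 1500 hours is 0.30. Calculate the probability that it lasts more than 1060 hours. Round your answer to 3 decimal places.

e^(−λ·1500) = 0.30 ⇒ λ = −ln(0.30)/1500 = 0.000802649.
P(X > 1060) = e^(−0.000802649·1060) = e^(−0.85081) ≈ 0.427.

0.427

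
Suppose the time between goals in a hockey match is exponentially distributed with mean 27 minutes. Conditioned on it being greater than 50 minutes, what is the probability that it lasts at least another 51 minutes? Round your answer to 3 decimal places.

The rate is λ = 1/27 = 0.037037 per minute.
P(X > s+t | X > s) = e^(−λ(s+t))/e^(−λs) = e^(−λt), independent of s = 50.
P(X > 51) = e^(−1.8889) ≈ 0.151.

0.151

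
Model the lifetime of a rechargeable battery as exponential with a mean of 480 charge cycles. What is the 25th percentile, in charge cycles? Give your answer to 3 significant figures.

138

The rate is λ = 1/480 = 0.00208333 per charge cycle.
Set 1 − e^(−λt) = 0.25, so t = −ln(0.75)/λ = 0.28768/0.00208333 ≈ 138.087 charge cycles.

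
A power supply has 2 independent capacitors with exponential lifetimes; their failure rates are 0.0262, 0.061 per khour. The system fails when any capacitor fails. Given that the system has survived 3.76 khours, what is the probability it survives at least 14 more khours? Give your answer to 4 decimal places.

0.2950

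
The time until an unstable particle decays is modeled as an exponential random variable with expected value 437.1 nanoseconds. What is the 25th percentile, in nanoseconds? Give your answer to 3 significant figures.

The rate is λ = 1/437.1 = 0.00228781 per nanosecond.
Set 1 − e^(−λt) = 0.25, so t = −ln(0.75)/λ = 0.28768/0.00228781 ≈ 125.746 nanoseconds.

126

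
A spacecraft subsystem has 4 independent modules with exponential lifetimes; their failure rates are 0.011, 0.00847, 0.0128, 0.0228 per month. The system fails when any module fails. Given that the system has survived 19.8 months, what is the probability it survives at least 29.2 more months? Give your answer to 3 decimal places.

Time to first failure ~ Exp(Σλ) with Σλ = 0.05507.
By memorylessness, P(T > 19.8+29.2 | T > 19.8) = P(T > 29.2) = e^(−0.05507·29.2) ≈ 0.200.

0.200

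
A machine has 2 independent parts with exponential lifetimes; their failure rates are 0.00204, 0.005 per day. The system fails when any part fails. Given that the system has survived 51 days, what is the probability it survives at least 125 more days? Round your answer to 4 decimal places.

Time to first failure ~ Exp(Σλ) with Σλ = 0.00704.
By memorylessness, P(T > 51+125 | T > 51) = P(T > 125) = e^(−0.00704·125) ≈ 0.4148.

0.4148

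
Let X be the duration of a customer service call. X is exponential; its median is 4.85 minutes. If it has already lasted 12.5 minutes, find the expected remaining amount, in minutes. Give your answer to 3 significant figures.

For an exponential, median = ln(2)/λ, so λ = ln 2 / 4.85 = 0.142917 per minute.
By memorylessness, the remaining amount past any threshold is again Exp(λ) with mean 1/λ = 6.99707 minutes.

7.00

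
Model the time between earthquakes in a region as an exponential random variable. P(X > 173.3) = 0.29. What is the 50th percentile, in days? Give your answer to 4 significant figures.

97.04

e^(−λ·173.3) = 0.29 ⇒ λ = −ln(0.29)/173.3 = 0.00714296.
50th percentile: 1 − e^(−λt) = 0.5, t = −ln(0.5)/λ = 97.0393 days.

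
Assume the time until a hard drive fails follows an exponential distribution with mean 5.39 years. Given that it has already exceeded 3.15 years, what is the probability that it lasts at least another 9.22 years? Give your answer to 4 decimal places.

The rate is λ = 1/5.39 = 0.185529 per year.
The exponential is memoryless, so the remaining time is again Exp(λ): the condition X > 3.15 is irrelevant.
P(X > 9.22) = e^(−1.7106) ≈ 0.1808.

0.1808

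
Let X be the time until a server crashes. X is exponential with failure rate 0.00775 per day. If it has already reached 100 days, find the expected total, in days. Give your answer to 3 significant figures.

By memorylessness, E[X | X > 100] = 100 + 1/λ = 100 + 129.032 = 229.032 days.

229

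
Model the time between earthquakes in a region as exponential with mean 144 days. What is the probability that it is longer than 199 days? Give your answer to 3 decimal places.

0.251

The rate is λ = 1/144 = 0.00694444 per day.
P(X > 199) = e^(−λ·199) = e^(−1.3819) ≈ 0.251.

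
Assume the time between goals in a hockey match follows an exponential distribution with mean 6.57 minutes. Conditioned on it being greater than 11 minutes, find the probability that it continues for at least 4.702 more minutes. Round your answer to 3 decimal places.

The rate is λ = 1/6.57 = 0.152207 per minute.
The exponential is memoryless, so the remaining time is again Exp(λ): the condition X > 11 is irrelevant.
P(X > 4.702) = e^(−0.71568) ≈ 0.489.

0.489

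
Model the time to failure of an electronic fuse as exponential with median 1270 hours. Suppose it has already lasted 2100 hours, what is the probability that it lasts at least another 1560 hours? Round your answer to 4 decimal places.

0.4268

For an exponential, median = ln(2)/λ, so λ = ln 2 / 1270 = 0.000545785 per hour.
The exponential is memoryless, so the remaining time is again Exp(λ): the condition X > 2100 is irrelevant.
P(X > 1560) = e^(−0.85142) ≈ 0.4268.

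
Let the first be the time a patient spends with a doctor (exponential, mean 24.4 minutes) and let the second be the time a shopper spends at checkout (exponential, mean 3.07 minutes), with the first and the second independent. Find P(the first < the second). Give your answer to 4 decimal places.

λ_1 = 1/24.4 = 0.0409836, λ_2 = 1/3.07 = 0.325733.
For independent exponentials, P(the first < the second) = λ_1/(λ_1+λ_2) = 0.0409836/0.366717 ≈ 0.1118.

0.1118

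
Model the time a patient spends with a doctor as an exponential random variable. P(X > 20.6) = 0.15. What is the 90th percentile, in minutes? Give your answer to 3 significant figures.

e^(−λ·20.6) = 0.15 ⇒ λ = −ln(0.15)/20.6 = 0.0920932.
90th percentile: 1 − e^(−λt) = 0.9, t = −ln(0.1)/λ = 25.0028 minutes.

25.0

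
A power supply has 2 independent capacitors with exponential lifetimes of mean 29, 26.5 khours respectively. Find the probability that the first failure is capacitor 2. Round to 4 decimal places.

0.5225

Rates: λ_i = 1/mean_i → 0.0344828, 0.0377358; Σλ = 0.0722186.
P(capacitor 2 first) = λ_2/Σλ = 0.0377358/0.0722186 ≈ 0.5225.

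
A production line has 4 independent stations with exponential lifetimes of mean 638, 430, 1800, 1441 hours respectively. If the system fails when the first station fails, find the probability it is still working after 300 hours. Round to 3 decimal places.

0.214

The first failure time is exponential with rate Σλ_i = 1/638 + 1/430 + 1/1800 + 1/1441 = 0.0051425 per hour.
P(min > 300) = e^(−0.0051425·300) = e^(−1.5427) ≈ 0.214.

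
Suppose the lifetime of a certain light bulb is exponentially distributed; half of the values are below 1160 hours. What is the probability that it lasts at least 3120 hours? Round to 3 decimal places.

For an exponential, median = ln(2)/λ, so λ = ln 2 / 1160 = 0.000597541 per hour.
P(X > 3120) = e^(−λ·3120) = e^(−1.8643) ≈ 0.155.

0.155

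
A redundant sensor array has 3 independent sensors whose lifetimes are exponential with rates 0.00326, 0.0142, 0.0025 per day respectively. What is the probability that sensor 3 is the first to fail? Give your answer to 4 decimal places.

The time to first failure is exponential with rate Σλ = 0.00326 + 0.0142 + 0.0025 = 0.01996.
P(sensor 3 first) = λ_3/Σλ = 0.0025/0.01996 ≈ 0.1253.

0.1253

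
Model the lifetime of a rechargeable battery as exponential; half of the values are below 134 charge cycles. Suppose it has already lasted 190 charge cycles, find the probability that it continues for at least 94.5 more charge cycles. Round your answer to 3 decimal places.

0.613

For an exponential, median = ln(2)/λ, so λ = ln 2 / 134 = 0.00517274 per charge cycle.
P(X > s+t | X > s) = e^(−λ(s+t))/e^(−λs) = e^(−λt), independent of s = 190.
P(X > 94.5) = e^(−0.48882) ≈ 0.613.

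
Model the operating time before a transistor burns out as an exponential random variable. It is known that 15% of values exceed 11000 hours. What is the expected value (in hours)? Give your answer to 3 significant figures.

5800

e^(−λ·11000) = 0.15 ⇒ λ = −ln(0.15)/11000 = 0.000172465.
Mean = 1/λ = 5798.26 hours.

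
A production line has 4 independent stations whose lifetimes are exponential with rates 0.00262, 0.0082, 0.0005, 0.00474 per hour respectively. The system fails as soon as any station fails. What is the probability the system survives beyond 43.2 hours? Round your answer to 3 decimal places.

The time to first failure is exponential with rate Σλ = 0.00262 + 0.0082 + 0.0005 + 0.00474 = 0.01606.
P(min > 43.2) = e^(−0.01606·43.2) = e^(−0.69379) ≈ 0.500.

0.500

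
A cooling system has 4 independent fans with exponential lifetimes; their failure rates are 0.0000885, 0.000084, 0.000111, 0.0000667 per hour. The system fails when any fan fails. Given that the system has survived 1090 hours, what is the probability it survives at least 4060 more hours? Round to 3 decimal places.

0.241

Time to first failure ~ Exp(Σλ) with Σλ = 0.0003502.
By memorylessness, P(T > 1090+4060 | T > 1090) = P(T > 4060) = e^(−0.0003502·4060) ≈ 0.241.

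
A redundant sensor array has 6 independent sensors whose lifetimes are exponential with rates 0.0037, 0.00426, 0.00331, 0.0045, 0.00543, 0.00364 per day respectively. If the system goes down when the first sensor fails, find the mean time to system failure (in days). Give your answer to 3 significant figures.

40.3

The time to first failure is exponential with rate Σλ = 0.0037 + 0.00426 + 0.00331 + 0.0045 + 0.00543 + 0.00364 = 0.02484.
E[min] = 1/Σλ = 1/0.02484 = 40.2576 days.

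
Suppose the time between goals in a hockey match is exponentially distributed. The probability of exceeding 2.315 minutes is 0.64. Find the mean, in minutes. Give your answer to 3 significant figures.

e^(−λ·2.315) = 0.64 ⇒ λ = −ln(0.64)/2.315 = 0.192781.
Mean = 1/λ = 5.18724 minutes.

5.19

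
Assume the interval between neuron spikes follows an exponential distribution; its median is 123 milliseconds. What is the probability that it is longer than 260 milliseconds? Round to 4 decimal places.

For an exponential, median = ln(2)/λ, so λ = ln 2 / 123 = 0.00563534 per millisecond.
P(X > 260) = e^(−λ·260) = e^(−1.4652) ≈ 0.2310.

0.2310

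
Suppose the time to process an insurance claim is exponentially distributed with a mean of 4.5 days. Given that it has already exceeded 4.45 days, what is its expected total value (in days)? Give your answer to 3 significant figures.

The rate is λ = 1/4.5 = 0.222222 per day.
By memorylessness, E[X | X > 4.45] = 4.45 + 1/λ = 4.45 + 4.5 = 8.95 days.

8.95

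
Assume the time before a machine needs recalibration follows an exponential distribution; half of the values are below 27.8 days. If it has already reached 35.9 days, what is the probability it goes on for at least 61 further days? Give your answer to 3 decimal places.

For an exponential, median = ln(2)/λ, so λ = ln 2 / 27.8 = 0.0249334 per day.
By the memoryless property, P(X > 35.9+61 | X > 35.9) = P(X > 61).
P(X > 61) = e^(−1.5209) ≈ 0.219.

0.219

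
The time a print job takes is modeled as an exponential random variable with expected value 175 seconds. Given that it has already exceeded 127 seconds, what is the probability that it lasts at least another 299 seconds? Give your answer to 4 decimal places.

0.1811

The rate is λ = 1/175 = 0.00571429 per second.
P(X > s+t | X > s) = e^(−λ(s+t))/e^(−λs) = e^(−λt), independent of s = 127.
P(X > 299) = e^(−1.7086) ≈ 0.1811.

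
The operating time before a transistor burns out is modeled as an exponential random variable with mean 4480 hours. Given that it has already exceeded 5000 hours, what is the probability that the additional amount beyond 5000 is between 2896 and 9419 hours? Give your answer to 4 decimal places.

The rate is λ = 1/4480 = 0.000223214 per hour.
Memoryless: the residual past 5000 is again Exp(λ).
P(2896 < residual < 9419) = e^(−λ·2896) − e^(−λ·9419) = 0.52391 − 0.12216 ≈ 0.4018.

0.4018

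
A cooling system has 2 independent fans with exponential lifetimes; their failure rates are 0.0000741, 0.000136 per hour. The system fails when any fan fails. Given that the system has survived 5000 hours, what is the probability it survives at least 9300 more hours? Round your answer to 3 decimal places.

0.142

Time to first failure ~ Exp(Σλ) with Σλ = 0.0002101.
By memorylessness, P(T > 5000+9300 | T > 5000) = P(T > 9300) = e^(−0.0002101·9300) ≈ 0.142.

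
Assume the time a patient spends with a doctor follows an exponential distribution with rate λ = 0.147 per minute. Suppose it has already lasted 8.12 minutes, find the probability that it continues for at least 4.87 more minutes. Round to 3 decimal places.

The exponential is memoryless, so the remaining time is again Exp(λ): the condition X > 8.12 is irrelevant.
P(X > 4.87) = e^(−0.71589) ≈ 0.489.

0.489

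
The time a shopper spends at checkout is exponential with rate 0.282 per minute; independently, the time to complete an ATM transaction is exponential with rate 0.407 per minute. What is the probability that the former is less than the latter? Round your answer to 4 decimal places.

0.4093

λ_1 = 0.282, λ_2 = 0.407.
For independent exponentials, P(the former < the latter) = λ_1/(λ_1+λ_2) = 0.282/0.689 ≈ 0.4093.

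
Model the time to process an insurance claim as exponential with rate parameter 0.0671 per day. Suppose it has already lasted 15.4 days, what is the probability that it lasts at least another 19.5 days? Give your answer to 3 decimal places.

P(X > s+t | X > s) = e^(−λ(s+t))/e^(−λs) = e^(−λt), independent of s = 15.4.
P(X > 19.5) = e^(−1.3085) ≈ 0.270.

0.270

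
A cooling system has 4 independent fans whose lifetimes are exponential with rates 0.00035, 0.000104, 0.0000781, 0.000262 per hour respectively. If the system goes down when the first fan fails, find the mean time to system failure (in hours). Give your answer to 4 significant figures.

1259

The time to first failure is exponential with rate Σλ = 0.00035 + 0.000104 + 0.0000781 + 0.000262 = 0.0007941.
E[min] = 1/Σλ = 1/0.0007941 = 1259.29 hours.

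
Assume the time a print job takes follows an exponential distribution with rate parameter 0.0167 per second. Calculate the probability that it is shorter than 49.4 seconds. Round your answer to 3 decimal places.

0.562

P(X ≤ 49.4) = 1 − e^(−λ·49.4) = 1 − e^(−0.82498) ≈ 0.562.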